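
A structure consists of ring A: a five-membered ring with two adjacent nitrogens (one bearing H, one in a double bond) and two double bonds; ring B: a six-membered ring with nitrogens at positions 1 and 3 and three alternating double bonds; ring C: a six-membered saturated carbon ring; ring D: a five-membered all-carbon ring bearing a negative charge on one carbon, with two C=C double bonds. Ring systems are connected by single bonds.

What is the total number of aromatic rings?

3

Ring A is planar and fully conjugated; 2 ring double bonds (4 π electrons) plus a heteroatom lone pair (2) give 6 π electrons. Since 6 = 4n+2 (n=1), ring A is aromatic (pyrazole).
Ring B is planar and fully conjugated; 3 ring double bonds give 6 π electrons. 6 = 4(1)+2, so ring B is aromatic (pyrimidine).
Ring C has only sp³ atoms, so it is not fully conjugated — not aromatic (cyclohexane).
Ring D is fully conjugated (every ring atom contributes a p orbital); 2 ring double bonds (4 π electrons) plus the carbanion lone pair (2) give 6 π electrons. That satisfies 4n+2 with n=1, so ring D is aromatic (cyclopentadienyl anion).
Aromatic: A, B, D. Total: 3.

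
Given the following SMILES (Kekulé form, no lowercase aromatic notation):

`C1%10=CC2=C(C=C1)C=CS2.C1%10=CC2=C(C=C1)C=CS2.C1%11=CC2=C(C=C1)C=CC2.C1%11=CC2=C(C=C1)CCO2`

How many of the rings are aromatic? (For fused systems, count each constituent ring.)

The SMILES encodes a six-membered carbon ring with three alternating C=C double bonds, fused to a five-membered ring containing one sulfur and two C=C double bonds; a six-membered carbon ring with three alternating C=C double bonds, fused to a five-membered ring containing one sulfur and two C=C double bonds; a six-membered carbon ring with three alternating C=C double bonds, fused to a five-membered carbon ring containing one C=C double bond and one sp³ carbon; a six-membered carbon ring with three alternating C=C double bonds, fused to a five-membered ring containing one oxygen and two sp³ carbons.
The fused 6/5-membered bicyclic (with one sulfur) is a single π system with 9 sp² atoms and 10 π electrons from ring double bonds plus a heteroatom lone pair. 10 = 4(2)+2, so the system is aromatic and both rings count as aromatic (benzothiophene).
The fused 6/5-membered bicyclic (with one sulfur) is a single π system with 9 sp² atoms and 10 π electrons from ring double bonds plus a heteroatom lone pair. 10 = 4(2)+2, so the system is aromatic and both rings count as aromatic (benzothiophene).
The 6-membered ring is planar and fully conjugated; 3 ring double bonds give 6 π electrons. That satisfies 4n+2 with n=1, so it is aromatic (benzene ring).
The 5-membered ring has one sp³ carbon, so it is not fully conjugated — not aromatic (cyclopentene ring).
The second 6-membered ring is planar and fully conjugated; 3 ring double bonds give 6 π electrons. 6 = 4(1)+2, so it is aromatic (benzene ring).
The 5-membered ring with one oxygen has two sp³ carbons, so it is not fully conjugated — not aromatic (oxolane ring).
6 of the 8 rings are aromatic. Total: 6.

6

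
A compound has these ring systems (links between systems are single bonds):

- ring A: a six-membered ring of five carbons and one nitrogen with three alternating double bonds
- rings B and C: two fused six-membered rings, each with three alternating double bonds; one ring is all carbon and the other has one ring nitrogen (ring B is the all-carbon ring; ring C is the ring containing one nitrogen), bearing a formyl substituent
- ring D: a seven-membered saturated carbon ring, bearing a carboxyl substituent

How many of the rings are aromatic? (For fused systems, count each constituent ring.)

3

Ring A is fully conjugated (every ring atom contributes a p orbital); 3 ring double bonds give 6 π electrons. 6 = 4(1)+2, so ring A is aromatic (pyridine).
Rings B and C form a fused bicyclic system (with one nitrogen) with 10 sp² atoms and 10 π electrons from ring double bonds. 10 = 4(2)+2, so the system is aromatic and both rings count as aromatic (quinoline).
Ring D has only sp³ atoms, so it is not fully conjugated — not aromatic (cycloheptane).
Aromatic: A, B, C. Total: 3.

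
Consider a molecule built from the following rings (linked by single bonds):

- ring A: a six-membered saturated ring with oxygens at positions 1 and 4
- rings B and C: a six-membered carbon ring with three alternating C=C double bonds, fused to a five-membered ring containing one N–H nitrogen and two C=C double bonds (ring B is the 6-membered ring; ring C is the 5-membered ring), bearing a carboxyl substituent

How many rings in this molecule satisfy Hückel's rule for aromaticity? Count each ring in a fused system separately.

2

Ring A has only sp³ atoms, so it is not fully conjugated — not aromatic (1,4-dioxane).
Rings B and C form a fused bicyclic system (with one N–H) with 9 sp² atoms and 10 π electrons from ring double bonds plus a heteroatom lone pair. 10 = 4(2)+2, so the system is aromatic and both rings count as aromatic (indole).
Aromatic: B, C. Total: 2.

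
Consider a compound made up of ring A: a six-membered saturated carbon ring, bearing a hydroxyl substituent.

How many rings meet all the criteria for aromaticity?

0

Ring A has only sp³ atoms, so it is not fully conjugated — not aromatic (cyclohexane).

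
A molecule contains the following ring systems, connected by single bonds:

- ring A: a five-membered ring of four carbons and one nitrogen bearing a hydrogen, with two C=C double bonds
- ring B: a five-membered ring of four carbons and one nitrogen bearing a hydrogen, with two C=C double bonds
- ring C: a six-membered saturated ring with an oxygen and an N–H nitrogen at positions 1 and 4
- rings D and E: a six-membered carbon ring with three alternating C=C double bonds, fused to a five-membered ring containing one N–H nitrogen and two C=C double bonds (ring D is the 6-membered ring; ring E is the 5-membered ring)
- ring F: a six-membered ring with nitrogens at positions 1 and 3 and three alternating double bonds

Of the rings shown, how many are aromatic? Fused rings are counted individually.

Ring A is fully conjugated (every ring atom contributes a p orbital); 2 ring double bonds (4 π electrons) plus a heteroatom lone pair (2) give 6 π electrons. 6 = 4(1)+2, so ring A is aromatic (pyrrole).
Ring B is planar and fully conjugated; 2 ring double bonds (4 π electrons) plus a heteroatom lone pair (2) give 6 π electrons. 6 = 4(1)+2, so ring B is aromatic (pyrrole).
Ring C has only sp³ atoms, so it is not fully conjugated — not aromatic (morpholine).
Rings D and E form a fused bicyclic system (with one N–H) with 9 sp² atoms and 10 π electrons from ring double bonds plus a heteroatom lone pair. 10 = 4(2)+2, so the system is aromatic and both rings count as aromatic (indole).
Ring F is planar and fully conjugated; 3 ring double bonds give 6 π electrons. 6 = 4(1)+2, so ring F is aromatic (pyrimidine).
Aromatic: A, B, D, E, F. Total: 5.

5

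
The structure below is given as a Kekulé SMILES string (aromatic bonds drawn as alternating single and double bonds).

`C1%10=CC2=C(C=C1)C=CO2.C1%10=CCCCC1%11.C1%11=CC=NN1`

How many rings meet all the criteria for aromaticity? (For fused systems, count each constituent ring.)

The SMILES encodes a six-membered carbon ring with three alternating C=C double bonds, fused to a five-membered ring containing one oxygen and two C=C double bonds; a six-membered carbon ring with one C=C double bond; a five-membered ring with two adjacent nitrogens (one bearing H, one in a double bond) and two double bonds.
The fused 6/5-membered bicyclic (with one oxygen) is a single π system with 9 sp² atoms and 10 π electrons from ring double bonds plus a heteroatom lone pair. 10 = 4(2)+2, so the system is aromatic and both rings count as aromatic (benzofuran).
The 6-membered ring has four sp³ carbons, so it is not fully conjugated — not aromatic (cyclohexene).
The 5-membered ring with two adjacent nitrogens (one N–H, one =N–) is fully conjugated (every ring atom contributes a p orbital); 2 ring double bonds (4 π electrons) plus a heteroatom lone pair (2) give 6 π electrons. Since 6 = 4n+2 (n=1), it is aromatic (pyrazole).
3 of the 4 rings are aromatic. Total: 3.

3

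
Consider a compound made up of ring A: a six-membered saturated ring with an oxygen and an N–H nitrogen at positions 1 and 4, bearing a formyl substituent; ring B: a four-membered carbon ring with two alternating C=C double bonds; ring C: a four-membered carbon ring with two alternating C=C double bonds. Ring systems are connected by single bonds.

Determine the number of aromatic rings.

0

Ring A has only sp³ atoms, so it is not fully conjugated — not aromatic (morpholine).
Ring B has only sp² ring atoms; a planar conformation would have a fully conjugated π system of 4 electrons. But 4 = 4(1), which is 4n not 4n+2, so ring B is not aromatic (cyclobutadiene) — cyclobutadiene is antiaromatic and distorts to a rectangle.
Ring C has only sp² ring atoms; a planar conformation would have a fully conjugated π system of 4 electrons. But 4 = 4(1), which is 4n not 4n+2, so ring C is not aromatic (cyclobutadiene) — cyclobutadiene is antiaromatic and distorts to a rectangle.
No ring is aromatic. Total: 0.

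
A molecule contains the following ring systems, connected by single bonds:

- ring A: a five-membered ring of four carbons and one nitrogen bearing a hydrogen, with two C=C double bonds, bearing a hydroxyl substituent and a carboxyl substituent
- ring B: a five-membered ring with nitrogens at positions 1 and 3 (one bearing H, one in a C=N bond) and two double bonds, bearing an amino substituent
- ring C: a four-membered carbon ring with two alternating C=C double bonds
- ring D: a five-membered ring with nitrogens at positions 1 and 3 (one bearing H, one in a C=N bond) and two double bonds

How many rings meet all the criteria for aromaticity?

3

Ring A is fully conjugated (every ring atom contributes a p orbital); 2 ring double bonds (4 π electrons) plus a heteroatom lone pair (2) give 6 π electrons. Since 6 = 4n+2 (n=1), ring A is aromatic (pyrrole).
Ring B is planar and fully conjugated; 2 ring double bonds (4 π electrons) plus a heteroatom lone pair (2) give 6 π electrons. Since 6 = 4n+2 (n=1), ring B is aromatic (imidazole).
Ring C has only sp² ring atoms; a planar conformation would have a fully conjugated π system of 4 electrons. But 4 = 4(1), which is 4n not 4n+2, so ring C is not aromatic (cyclobutadiene) — cyclobutadiene is antiaromatic and distorts to a rectangle.
Ring D is planar and fully conjugated; 2 ring double bonds (4 π electrons) plus a heteroatom lone pair (2) give 6 π electrons. That satisfies 4n+2 with n=1, so ring D is aromatic (imidazole).
Aromatic: A, B, D. Total: 3.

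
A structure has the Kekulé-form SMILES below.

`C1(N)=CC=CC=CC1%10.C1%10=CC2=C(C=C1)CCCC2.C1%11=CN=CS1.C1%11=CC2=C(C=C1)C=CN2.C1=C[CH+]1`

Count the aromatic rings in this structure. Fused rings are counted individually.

5

The SMILES encodes a seven-membered carbon ring with three C=C double bonds and one sp³ carbon; a six-membered carbon ring with three alternating C=C double bonds, fused to a saturated six-membered carbon ring; a five-membered ring with a sulfur at position 1 and a nitrogen at position 3 (in a C=N bond), with two double bonds; a six-membered carbon ring with three alternating C=C double bonds, fused to a five-membered ring containing one N–H nitrogen and two C=C double bonds; a three-membered all-carbon ring bearing a positive charge on one carbon, with one C=C double bond.
The 7-membered ring has one sp³ carbon, so it is not fully conjugated — not aromatic (cycloheptatriene).
The 6-membered ring is fully conjugated (every ring atom contributes a p orbital); 3 ring double bonds give 6 π electrons. That satisfies 4n+2 with n=1, so it is aromatic (benzene ring).
The second 6-membered ring has four sp³ carbons, so it is not fully conjugated — not aromatic (cyclohexane ring).
The 5-membered ring with one sulfur and one =N– is fully conjugated (every ring atom contributes a p orbital); 2 ring double bonds (4 π electrons) plus a heteroatom lone pair (2) give 6 π electrons. That satisfies 4n+2 with n=1, so it is aromatic (thiazole).
The fused 6/5-membered bicyclic (with one N–H) is a single π system with 9 sp² atoms and 10 π electrons from ring double bonds plus a heteroatom lone pair. 10 = 4(2)+2, so the system is aromatic and both rings count as aromatic (indole).
The 3-membered ring has a continuous p-orbital overlap around the ring; 1 ring double bond (2 π electrons) plus the carbocation's empty p orbital (0, but keeps the ring conjugated) give 2 π electrons. That satisfies 4n+2 with n=0, so it is aromatic (cyclopropenyl cation).
5 of the 7 rings are aromatic. Total: 5.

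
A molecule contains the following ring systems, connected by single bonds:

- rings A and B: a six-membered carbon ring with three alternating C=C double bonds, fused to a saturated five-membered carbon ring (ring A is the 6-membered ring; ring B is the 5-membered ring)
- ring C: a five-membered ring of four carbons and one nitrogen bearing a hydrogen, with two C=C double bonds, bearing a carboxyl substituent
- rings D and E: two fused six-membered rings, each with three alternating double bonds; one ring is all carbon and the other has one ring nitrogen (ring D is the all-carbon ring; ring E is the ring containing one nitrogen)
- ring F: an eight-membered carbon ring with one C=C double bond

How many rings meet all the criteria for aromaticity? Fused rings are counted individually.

Ring A is planar and fully conjugated; 3 ring double bonds give 6 π electrons. Since 6 = 4n+2 (n=1), ring A is aromatic (benzene ring).
Ring B has three sp³ carbons, so it is not fully conjugated — not aromatic (cyclopentane ring).
Ring C has a continuous p-orbital overlap around the ring; 2 ring double bonds (4 π electrons) plus a heteroatom lone pair (2) give 6 π electrons. 6 = 4(1)+2, so ring C is aromatic (pyrrole).
Rings D and E form a fused bicyclic system (with one nitrogen) with 10 sp² atoms and 10 π electrons from ring double bonds. 10 = 4(2)+2, so the system is aromatic and both rings count as aromatic (quinoline).
Ring F has six sp³ carbons, so it is not fully conjugated — not aromatic (cyclooctene).
Aromatic: A, C, D, E. Total: 4.

4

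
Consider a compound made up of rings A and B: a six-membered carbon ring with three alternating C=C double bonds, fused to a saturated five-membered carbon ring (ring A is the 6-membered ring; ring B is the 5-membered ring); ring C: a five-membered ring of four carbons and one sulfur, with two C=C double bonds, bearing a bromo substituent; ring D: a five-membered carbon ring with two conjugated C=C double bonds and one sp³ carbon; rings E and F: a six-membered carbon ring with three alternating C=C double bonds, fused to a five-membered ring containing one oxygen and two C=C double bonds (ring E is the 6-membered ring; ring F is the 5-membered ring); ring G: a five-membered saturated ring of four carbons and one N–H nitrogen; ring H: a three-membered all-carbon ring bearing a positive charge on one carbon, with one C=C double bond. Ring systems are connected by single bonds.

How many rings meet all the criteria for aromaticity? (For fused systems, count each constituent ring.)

Ring A is fully conjugated (every ring atom contributes a p orbital); 3 ring double bonds give 6 π electrons. That satisfies 4n+2 with n=1, so ring A is aromatic (benzene ring).
Ring B has three sp³ carbons, so it is not fully conjugated — not aromatic (cyclopentane ring).
Ring C is planar and fully conjugated; 2 ring double bonds (4 π electrons) plus a heteroatom lone pair (2) give 6 π electrons. 6 = 4(1)+2, so ring C is aromatic (thiophene).
Ring D has one sp³ carbon, so it is not fully conjugated — not aromatic (cyclopentadiene).
Rings E and F form a fused bicyclic system (with one oxygen) with 9 sp² atoms and 10 π electrons from ring double bonds plus a heteroatom lone pair. 10 = 4(2)+2, so the system is aromatic and both rings count as aromatic (benzofuran).
Ring G has only sp³ atoms, so it is not fully conjugated — not aromatic (pyrrolidine).
Ring H is fully conjugated (every ring atom contributes a p orbital); 1 ring double bond (2 π electrons) plus the carbocation's empty p orbital (0, but keeps the ring conjugated) give 2 π electrons. Since 2 = 4n+2 (n=0), ring H is aromatic (cyclopropenyl cation).
Aromatic: A, C, E, F, H. Total: 5.

5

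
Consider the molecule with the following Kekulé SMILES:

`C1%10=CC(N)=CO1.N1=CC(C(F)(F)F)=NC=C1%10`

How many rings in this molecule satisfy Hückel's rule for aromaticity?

2

The SMILES encodes a five-membered ring of four carbons and one oxygen, with two C=C double bonds; a six-membered ring with nitrogens at positions 1 and 4 and three alternating double bonds.
The 5-membered ring with one oxygen is planar and fully conjugated; 2 ring double bonds (4 π electrons) plus a heteroatom lone pair (2) give 6 π electrons. That satisfies 4n+2 with n=1, so it is aromatic (furan).
The 6-membered ring with two nitrogens (1,4) is planar and fully conjugated; 3 ring double bonds give 6 π electrons. That satisfies 4n+2 with n=1, so it is aromatic (pyrazine).
2 of the 2 rings are aromatic. Total: 2.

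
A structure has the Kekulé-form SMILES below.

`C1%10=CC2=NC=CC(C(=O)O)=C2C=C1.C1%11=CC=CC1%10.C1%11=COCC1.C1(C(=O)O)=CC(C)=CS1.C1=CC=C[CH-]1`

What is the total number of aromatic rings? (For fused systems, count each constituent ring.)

The SMILES encodes two fused six-membered rings, each with three alternating double bonds; one ring is all carbon and the other has one ring nitrogen; a five-membered carbon ring with two conjugated C=C double bonds and one sp³ carbon; a five-membered ring of four carbons and one oxygen, with one C=C double bond and two sp³ carbons; a five-membered ring of four carbons and one sulfur, with two C=C double bonds; a five-membered all-carbon ring bearing a negative charge on one carbon, with two C=C double bonds.
The fused 6/6-membered bicyclic (with one nitrogen) is a single π system with 10 sp² atoms and 10 π electrons from ring double bonds. 10 = 4(2)+2, so the system is aromatic and both rings count as aromatic (quinoline).
The 5-membered ring has one sp³ carbon, so it is not fully conjugated — not aromatic (cyclopentadiene).
The 5-membered ring with one oxygen has two sp³ carbons, so it is not fully conjugated — not aromatic (2,3-dihydrofuran).
The 5-membered ring with one sulfur is planar and fully conjugated; 2 ring double bonds (4 π electrons) plus a heteroatom lone pair (2) give 6 π electrons. Since 6 = 4n+2 (n=1), it is aromatic (thiophene).
The second 5-membered ring is fully conjugated (every ring atom contributes a p orbital); 2 ring double bonds (4 π electrons) plus the carbanion lone pair (2) give 6 π electrons. 6 = 4(1)+2, so it is aromatic (cyclopentadienyl anion).
4 of the 6 rings are aromatic. Total: 4.

4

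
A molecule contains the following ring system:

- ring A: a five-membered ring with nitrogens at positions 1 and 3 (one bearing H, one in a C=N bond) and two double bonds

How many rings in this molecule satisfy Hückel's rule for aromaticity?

Ring A is planar and fully conjugated; 2 ring double bonds (4 π electrons) plus a heteroatom lone pair (2) give 6 π electrons. Since 6 = 4n+2 (n=1), ring A is aromatic (imidazole).

1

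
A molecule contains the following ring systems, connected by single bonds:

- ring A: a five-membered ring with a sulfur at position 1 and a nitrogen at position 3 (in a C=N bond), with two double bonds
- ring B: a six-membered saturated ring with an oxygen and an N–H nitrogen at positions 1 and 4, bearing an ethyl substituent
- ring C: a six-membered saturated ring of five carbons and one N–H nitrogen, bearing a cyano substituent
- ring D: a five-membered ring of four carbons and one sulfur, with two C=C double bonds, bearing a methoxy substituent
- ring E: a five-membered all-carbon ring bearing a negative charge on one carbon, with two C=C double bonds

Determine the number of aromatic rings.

Ring A is fully conjugated (every ring atom contributes a p orbital); 2 ring double bonds (4 π electrons) plus a heteroatom lone pair (2) give 6 π electrons. That satisfies 4n+2 with n=1, so ring A is aromatic (thiazole).
Ring B has only sp³ atoms, so it is not fully conjugated — not aromatic (morpholine).
Ring C has only sp³ atoms, so it is not fully conjugated — not aromatic (piperidine).
Ring D has a continuous p-orbital overlap around the ring; 2 ring double bonds (4 π electrons) plus a heteroatom lone pair (2) give 6 π electrons. Since 6 = 4n+2 (n=1), ring D is aromatic (thiophene).
Ring E is planar and fully conjugated; 2 ring double bonds (4 π electrons) plus the carbanion lone pair (2) give 6 π electrons. Since 6 = 4n+2 (n=1), ring E is aromatic (cyclopentadienyl anion).
Aromatic: A, D, E. Total: 3.

3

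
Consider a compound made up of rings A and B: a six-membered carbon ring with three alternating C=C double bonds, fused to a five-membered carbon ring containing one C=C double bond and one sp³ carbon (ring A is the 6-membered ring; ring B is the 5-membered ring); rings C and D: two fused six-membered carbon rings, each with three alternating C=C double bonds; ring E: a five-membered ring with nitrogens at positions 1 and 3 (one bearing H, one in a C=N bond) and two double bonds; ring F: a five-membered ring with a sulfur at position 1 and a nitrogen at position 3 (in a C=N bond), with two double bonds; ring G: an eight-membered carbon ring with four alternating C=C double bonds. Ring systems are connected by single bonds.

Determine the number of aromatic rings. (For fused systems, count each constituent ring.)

5

Ring A is fully conjugated (every ring atom contributes a p orbital); 3 ring double bonds give 6 π electrons. That satisfies 4n+2 with n=1, so ring A is aromatic (benzene ring).
Ring B has one sp³ carbon, so it is not fully conjugated — not aromatic (cyclopentene ring).
Rings C and D form a fused bicyclic system with 10 sp² atoms and 10 π electrons from ring double bonds. 10 = 4(2)+2, so the system is aromatic and both rings count as aromatic (naphthalene).
Ring E is planar and fully conjugated; 2 ring double bonds (4 π electrons) plus a heteroatom lone pair (2) give 6 π electrons. 6 = 4(1)+2, so ring E is aromatic (imidazole).
Ring F is planar and fully conjugated; 2 ring double bonds (4 π electrons) plus a heteroatom lone pair (2) give 6 π electrons. That satisfies 4n+2 with n=1, so ring F is aromatic (thiazole).
Ring G has only sp² ring atoms; a planar conformation would have a fully conjugated π system of 8 electrons. But 8 = 4(2), which is 4n not 4n+2, so ring G is not aromatic (cyclooctatetraene) — cyclooctatetraene distorts into a non-planar tub to avoid antiaromaticity.
Aromatic: A, C, D, E, F. Total: 5.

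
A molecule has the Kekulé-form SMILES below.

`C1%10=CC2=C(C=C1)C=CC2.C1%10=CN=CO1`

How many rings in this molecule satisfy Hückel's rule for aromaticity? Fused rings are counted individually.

2

The SMILES encodes a six-membered carbon ring with three alternating C=C double bonds, fused to a five-membered carbon ring containing one C=C double bond and one sp³ carbon; a five-membered ring with an oxygen at position 1 and a nitrogen at position 3 (in a C=N bond), with two double bonds.
The 6-membered ring is fully conjugated (every ring atom contributes a p orbital); 3 ring double bonds give 6 π electrons. Since 6 = 4n+2 (n=1), it is aromatic (benzene ring).
The 5-membered ring has one sp³ carbon, so it is not fully conjugated — not aromatic (cyclopentene ring).
The 5-membered ring with one oxygen and one =N– is planar and fully conjugated; 2 ring double bonds (4 π electrons) plus a heteroatom lone pair (2) give 6 π electrons. 6 = 4(1)+2, so it is aromatic (oxazole).
2 of the 3 rings are aromatic. Total: 2.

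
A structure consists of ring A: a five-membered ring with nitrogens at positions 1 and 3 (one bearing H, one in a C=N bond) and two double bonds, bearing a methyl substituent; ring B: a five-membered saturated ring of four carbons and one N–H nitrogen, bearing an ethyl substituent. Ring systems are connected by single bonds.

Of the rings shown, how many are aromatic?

Ring A is fully conjugated (every ring atom contributes a p orbital); 2 ring double bonds (4 π electrons) plus a heteroatom lone pair (2) give 6 π electrons. That satisfies 4n+2 with n=1, so ring A is aromatic (imidazole).
Ring B has only sp³ atoms, so it is not fully conjugated — not aromatic (pyrrolidine).
Aromatic: A. Total: 1.

1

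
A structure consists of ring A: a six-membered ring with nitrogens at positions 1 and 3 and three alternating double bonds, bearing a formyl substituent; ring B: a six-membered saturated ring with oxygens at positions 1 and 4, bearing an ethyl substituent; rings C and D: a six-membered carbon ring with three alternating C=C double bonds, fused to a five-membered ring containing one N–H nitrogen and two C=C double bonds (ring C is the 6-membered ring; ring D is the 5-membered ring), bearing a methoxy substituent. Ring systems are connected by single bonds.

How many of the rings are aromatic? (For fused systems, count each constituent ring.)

Ring A is planar and fully conjugated; 3 ring double bonds give 6 π electrons. That satisfies 4n+2 with n=1, so ring A is aromatic (pyrimidine).
Ring B has only sp³ atoms, so it is not fully conjugated — not aromatic (1,4-dioxane).
Rings C and D form a fused bicyclic system (with one N–H) with 9 sp² atoms and 10 π electrons from ring double bonds plus a heteroatom lone pair. 10 = 4(2)+2, so the system is aromatic and both rings count as aromatic (indole).
Aromatic: A, C, D. Total: 3.

3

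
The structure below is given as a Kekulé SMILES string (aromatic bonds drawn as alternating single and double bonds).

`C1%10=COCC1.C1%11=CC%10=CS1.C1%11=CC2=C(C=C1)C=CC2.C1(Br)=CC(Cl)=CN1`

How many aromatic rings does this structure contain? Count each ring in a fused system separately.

3

The SMILES encodes a five-membered ring of four carbons and one oxygen, with one C=C double bond and two sp³ carbons; a five-membered ring of four carbons and one sulfur, with two C=C double bonds; a six-membered carbon ring with three alternating C=C double bonds, fused to a five-membered carbon ring containing one C=C double bond and one sp³ carbon; a five-membered ring of four carbons and one nitrogen bearing a hydrogen, with two C=C double bonds.
The 5-membered ring with one oxygen has two sp³ carbons, so it is not fully conjugated — not aromatic (2,3-dihydrofuran).
The 5-membered ring with one sulfur is planar and fully conjugated; 2 ring double bonds (4 π electrons) plus a heteroatom lone pair (2) give 6 π electrons. 6 = 4(1)+2, so it is aromatic (thiophene).
The 6-membered ring has a continuous p-orbital overlap around the ring; 3 ring double bonds give 6 π electrons. 6 = 4(1)+2, so it is aromatic (benzene ring).
The 5-membered ring has one sp³ carbon, so it is not fully conjugated — not aromatic (cyclopentene ring).
The 5-membered ring with one N–H has a continuous p-orbital overlap around the ring; 2 ring double bonds (4 π electrons) plus a heteroatom lone pair (2) give 6 π electrons. That satisfies 4n+2 with n=1, so it is aromatic (pyrrole).
3 of the 5 rings are aromatic. Total: 3.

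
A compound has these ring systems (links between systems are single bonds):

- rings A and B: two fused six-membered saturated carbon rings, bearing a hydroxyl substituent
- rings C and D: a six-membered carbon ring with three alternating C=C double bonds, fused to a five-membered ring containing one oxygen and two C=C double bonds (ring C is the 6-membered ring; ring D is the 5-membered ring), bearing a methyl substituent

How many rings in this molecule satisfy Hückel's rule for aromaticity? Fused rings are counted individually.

Ring A has only sp³ atoms, so it is not fully conjugated — not aromatic (cyclohexane ring).
Ring B has only sp³ atoms, so it is not fully conjugated — not aromatic (cyclohexane ring).
Rings C and D form a fused bicyclic system (with one oxygen) with 9 sp² atoms and 10 π electrons from ring double bonds plus a heteroatom lone pair. 10 = 4(2)+2, so the system is aromatic and both rings count as aromatic (benzofuran).
Aromatic: C, D. Total: 2.

2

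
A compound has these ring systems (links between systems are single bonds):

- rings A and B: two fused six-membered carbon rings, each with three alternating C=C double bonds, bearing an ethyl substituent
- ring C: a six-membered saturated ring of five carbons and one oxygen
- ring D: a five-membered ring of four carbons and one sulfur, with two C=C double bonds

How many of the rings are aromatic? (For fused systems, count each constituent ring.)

3

Rings A and B form a fused bicyclic system with 10 sp² atoms and 10 π electrons from ring double bonds. 10 = 4(2)+2, so the system is aromatic and both rings count as aromatic (naphthalene).
Ring C has only sp³ atoms, so it is not fully conjugated — not aromatic (tetrahydropyran).
Ring D is planar and fully conjugated; 2 ring double bonds (4 π electrons) plus a heteroatom lone pair (2) give 6 π electrons. 6 = 4(1)+2, so ring D is aromatic (thiophene).
Aromatic: A, B, D. Total: 3.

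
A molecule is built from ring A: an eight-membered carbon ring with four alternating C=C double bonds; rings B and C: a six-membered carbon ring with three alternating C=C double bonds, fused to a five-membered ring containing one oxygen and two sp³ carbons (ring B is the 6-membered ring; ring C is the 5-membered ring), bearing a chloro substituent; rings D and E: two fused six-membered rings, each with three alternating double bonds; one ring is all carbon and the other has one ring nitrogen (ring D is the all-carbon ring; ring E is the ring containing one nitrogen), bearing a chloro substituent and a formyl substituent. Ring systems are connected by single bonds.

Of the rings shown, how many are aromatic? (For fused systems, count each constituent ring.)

Ring A has only sp² ring atoms; a planar conformation would have a fully conjugated π system of 8 electrons. But 8 = 4(2), which is 4n not 4n+2, so ring A is not aromatic (cyclooctatetraene) — cyclooctatetraene distorts into a non-planar tub to avoid antiaromaticity.
Ring B is planar and fully conjugated; 3 ring double bonds give 6 π electrons. Since 6 = 4n+2 (n=1), ring B is aromatic (benzene ring).
Ring C has two sp³ carbons, so it is not fully conjugated — not aromatic (oxolane ring).
Rings D and E form a fused bicyclic system (with one nitrogen) with 10 sp² atoms and 10 π electrons from ring double bonds. 10 = 4(2)+2, so the system is aromatic and both rings count as aromatic (quinoline).
Aromatic: B, D, E. Total: 3.

3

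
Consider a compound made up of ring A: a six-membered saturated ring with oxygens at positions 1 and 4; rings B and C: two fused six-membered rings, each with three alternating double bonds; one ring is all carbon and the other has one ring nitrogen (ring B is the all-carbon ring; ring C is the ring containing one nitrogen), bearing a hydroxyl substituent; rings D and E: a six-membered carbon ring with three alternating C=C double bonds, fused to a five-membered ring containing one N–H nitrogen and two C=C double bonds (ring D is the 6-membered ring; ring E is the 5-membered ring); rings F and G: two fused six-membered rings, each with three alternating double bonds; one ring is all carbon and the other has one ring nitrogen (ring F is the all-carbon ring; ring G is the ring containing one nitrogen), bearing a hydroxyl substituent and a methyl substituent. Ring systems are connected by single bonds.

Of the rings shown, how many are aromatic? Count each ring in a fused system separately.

Ring A has only sp³ atoms, so it is not fully conjugated — not aromatic (1,4-dioxane).
Rings B and C form a fused bicyclic system (with one nitrogen) with 10 sp² atoms and 10 π electrons from ring double bonds. 10 = 4(2)+2, so the system is aromatic and both rings count as aromatic (quinoline).
Rings D and E form a fused bicyclic system (with one N–H) with 9 sp² atoms and 10 π electrons from ring double bonds plus a heteroatom lone pair. 10 = 4(2)+2, so the system is aromatic and both rings count as aromatic (indole).
Rings F and G form a fused bicyclic system (with one nitrogen) with 10 sp² atoms and 10 π electrons from ring double bonds. 10 = 4(2)+2, so the system is aromatic and both rings count as aromatic (quinoline).
Aromatic: B, C, D, E, F, G. Total: 6.

6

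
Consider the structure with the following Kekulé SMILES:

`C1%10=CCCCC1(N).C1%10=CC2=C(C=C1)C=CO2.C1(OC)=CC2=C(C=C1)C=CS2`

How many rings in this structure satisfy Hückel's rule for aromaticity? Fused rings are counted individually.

4

The SMILES encodes a six-membered carbon ring with one C=C double bond; a six-membered carbon ring with three alternating C=C double bonds, fused to a five-membered ring containing one oxygen and two C=C double bonds; a six-membered carbon ring with three alternating C=C double bonds, fused to a five-membered ring containing one sulfur and two C=C double bonds.
The 6-membered ring has four sp³ carbons, so it is not fully conjugated — not aromatic (cyclohexene).
The fused 6/5-membered bicyclic (with one oxygen) is a single π system with 9 sp² atoms and 10 π electrons from ring double bonds plus a heteroatom lone pair. 10 = 4(2)+2, so the system is aromatic and both rings count as aromatic (benzofuran).
The fused 6/5-membered bicyclic (with one sulfur) is a single π system with 9 sp² atoms and 10 π electrons from ring double bonds plus a heteroatom lone pair. 10 = 4(2)+2, so the system is aromatic and both rings count as aromatic (benzothiophene).
4 of the 5 rings are aromatic. Total: 4.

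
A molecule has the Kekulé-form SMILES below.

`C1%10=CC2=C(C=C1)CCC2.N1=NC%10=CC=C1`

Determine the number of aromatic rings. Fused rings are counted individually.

The SMILES encodes a six-membered carbon ring with three alternating C=C double bonds, fused to a saturated five-membered carbon ring; a six-membered ring with two adjacent nitrogens and three alternating double bonds.
The 6-membered ring is planar and fully conjugated; 3 ring double bonds give 6 π electrons. 6 = 4(1)+2, so it is aromatic (benzene ring).
The 5-membered ring has three sp³ carbons, so it is not fully conjugated — not aromatic (cyclopentane ring).
The 6-membered ring with two nitrogens (1,2) is fully conjugated (every ring atom contributes a p orbital); 3 ring double bonds give 6 π electrons. That satisfies 4n+2 with n=1, so it is aromatic (pyridazine).
2 of the 3 rings are aromatic. Total: 2.

2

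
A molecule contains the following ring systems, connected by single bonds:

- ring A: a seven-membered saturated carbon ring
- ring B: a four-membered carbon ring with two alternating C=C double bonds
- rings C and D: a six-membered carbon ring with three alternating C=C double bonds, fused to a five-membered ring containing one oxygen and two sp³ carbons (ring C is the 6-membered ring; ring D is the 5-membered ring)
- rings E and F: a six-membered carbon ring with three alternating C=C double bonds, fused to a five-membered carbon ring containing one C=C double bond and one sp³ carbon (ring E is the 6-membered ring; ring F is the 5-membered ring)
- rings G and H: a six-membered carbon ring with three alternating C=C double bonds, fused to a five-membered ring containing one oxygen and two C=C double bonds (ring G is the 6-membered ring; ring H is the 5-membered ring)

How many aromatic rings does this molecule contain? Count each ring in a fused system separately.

Ring A has only sp³ atoms, so it is not fully conjugated — not aromatic (cycloheptane).
Ring B has only sp² ring atoms; a planar conformation would have a fully conjugated π system of 4 electrons. But 4 = 4(1), which is 4n not 4n+2, so ring B is not aromatic (cyclobutadiene) — cyclobutadiene is antiaromatic and distorts to a rectangle.
Ring C is planar and fully conjugated; 3 ring double bonds give 6 π electrons. That satisfies 4n+2 with n=1, so ring C is aromatic (benzene ring).
Ring D has two sp³ carbons, so it is not fully conjugated — not aromatic (oxolane ring).
Ring E is fully conjugated (every ring atom contributes a p orbital); 3 ring double bonds give 6 π electrons. Since 6 = 4n+2 (n=1), ring E is aromatic (benzene ring).
Ring F has one sp³ carbon, so it is not fully conjugated — not aromatic (cyclopentene ring).
Rings G and H form a fused bicyclic system (with one oxygen) with 9 sp² atoms and 10 π electrons from ring double bonds plus a heteroatom lone pair. 10 = 4(2)+2, so the system is aromatic and both rings count as aromatic (benzofuran).
Aromatic: C, E, G, H. Total: 4.

4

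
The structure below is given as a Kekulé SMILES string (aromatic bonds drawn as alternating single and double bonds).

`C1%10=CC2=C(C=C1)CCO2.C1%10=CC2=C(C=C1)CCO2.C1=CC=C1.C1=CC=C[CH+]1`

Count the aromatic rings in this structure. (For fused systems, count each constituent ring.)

The SMILES encodes a six-membered carbon ring with three alternating C=C double bonds, fused to a five-membered ring containing one oxygen and two sp³ carbons; a six-membered carbon ring with three alternating C=C double bonds, fused to a five-membered ring containing one oxygen and two sp³ carbons; a four-membered carbon ring with two alternating C=C double bonds; a five-membered all-carbon ring bearing a positive charge on one carbon, with two C=C double bonds.
The 6-membered ring has a continuous p-orbital overlap around the ring; 3 ring double bonds give 6 π electrons. That satisfies 4n+2 with n=1, so it is aromatic (benzene ring).
The 5-membered ring with one oxygen has two sp³ carbons, so it is not fully conjugated — not aromatic (oxolane ring).
The second 6-membered ring has a continuous p-orbital overlap around the ring; 3 ring double bonds give 6 π electrons. 6 = 4(1)+2, so it is aromatic (benzene ring).
The second 5-membered ring with one oxygen has two sp³ carbons, so it is not fully conjugated — not aromatic (oxolane ring).
The 4-membered ring has only sp² ring atoms; a planar conformation would have a fully conjugated π system of 4 electrons. But 4 = 4(1), which is 4n not 4n+2, so it is not aromatic (cyclobutadiene) — cyclobutadiene is antiaromatic and distorts to a rectangle.
The 5-membered ring has only sp² ring atoms; a planar conformation would have a fully conjugated π system of 4 electrons. But 4 = 4(1), which is 4n not 4n+2, so it is not aromatic (cyclopentadienyl cation).
2 of the 6 rings are aromatic. Total: 2.

2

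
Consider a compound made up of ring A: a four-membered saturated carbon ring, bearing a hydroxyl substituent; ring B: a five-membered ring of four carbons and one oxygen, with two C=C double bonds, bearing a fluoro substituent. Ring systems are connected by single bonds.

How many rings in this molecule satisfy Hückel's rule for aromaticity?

1

Ring A has only sp³ atoms, so it is not fully conjugated — not aromatic (cyclobutane).
Ring B is planar and fully conjugated; 2 ring double bonds (4 π electrons) plus a heteroatom lone pair (2) give 6 π electrons. That satisfies 4n+2 with n=1, so ring B is aromatic (furan).
Aromatic: B. Total: 1.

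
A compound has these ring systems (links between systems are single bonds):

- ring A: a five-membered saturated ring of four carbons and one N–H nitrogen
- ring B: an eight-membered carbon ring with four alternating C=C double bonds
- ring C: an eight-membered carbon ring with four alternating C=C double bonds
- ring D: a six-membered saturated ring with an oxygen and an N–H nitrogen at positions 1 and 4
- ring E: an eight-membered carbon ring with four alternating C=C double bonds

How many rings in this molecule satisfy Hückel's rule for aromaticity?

0

Ring A has only sp³ atoms, so it is not fully conjugated — not aromatic (pyrrolidine).
Ring B has only sp² ring atoms; a planar conformation would have a fully conjugated π system of 8 electrons. But 8 = 4(2), which is 4n not 4n+2, so ring B is not aromatic (cyclooctatetraene) — cyclooctatetraene distorts into a non-planar tub to avoid antiaromaticity.
Ring C has only sp² ring atoms; a planar conformation would have a fully conjugated π system of 8 electrons. But 8 = 4(2), which is 4n not 4n+2, so ring C is not aromatic (cyclooctatetraene) — cyclooctatetraene distorts into a non-planar tub to avoid antiaromaticity.
Ring D has only sp³ atoms, so it is not fully conjugated — not aromatic (morpholine).
Ring E has only sp² ring atoms; a planar conformation would have a fully conjugated π system of 8 electrons. But 8 = 4(2), which is 4n not 4n+2, so ring E is not aromatic (cyclooctatetraene) — cyclooctatetraene distorts into a non-planar tub to avoid antiaromaticity.
No ring is aromatic. Total: 0.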